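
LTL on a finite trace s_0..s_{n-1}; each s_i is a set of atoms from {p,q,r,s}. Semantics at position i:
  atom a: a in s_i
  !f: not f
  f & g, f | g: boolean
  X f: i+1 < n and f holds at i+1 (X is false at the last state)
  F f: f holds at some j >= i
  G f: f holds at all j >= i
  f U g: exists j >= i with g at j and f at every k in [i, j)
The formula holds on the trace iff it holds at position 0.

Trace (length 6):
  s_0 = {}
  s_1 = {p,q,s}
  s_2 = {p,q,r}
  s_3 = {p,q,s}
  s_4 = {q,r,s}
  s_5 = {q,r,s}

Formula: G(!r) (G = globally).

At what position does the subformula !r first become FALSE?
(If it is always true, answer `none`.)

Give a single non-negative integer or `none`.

Answer: 2

Derivation:
s_0={}: !r=True r=False
s_1={p,q,s}: !r=True r=False
s_2={p,q,r}: !r=False r=True
s_3={p,q,s}: !r=True r=False
s_4={q,r,s}: !r=False r=True
s_5={q,r,s}: !r=False r=True
G(!r) holds globally = False
First violation at position 2.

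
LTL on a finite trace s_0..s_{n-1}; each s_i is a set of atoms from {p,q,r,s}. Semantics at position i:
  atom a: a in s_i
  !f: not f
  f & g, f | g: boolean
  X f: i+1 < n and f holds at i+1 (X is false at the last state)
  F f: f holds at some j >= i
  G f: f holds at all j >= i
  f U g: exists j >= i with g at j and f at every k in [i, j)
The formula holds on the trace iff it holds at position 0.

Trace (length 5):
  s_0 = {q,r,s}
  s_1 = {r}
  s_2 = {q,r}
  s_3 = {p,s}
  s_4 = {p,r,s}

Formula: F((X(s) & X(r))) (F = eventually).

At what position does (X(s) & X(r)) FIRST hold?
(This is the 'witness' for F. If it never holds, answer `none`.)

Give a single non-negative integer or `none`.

s_0={q,r,s}: (X(s) & X(r))=False X(s)=False s=True X(r)=True r=True
s_1={r}: (X(s) & X(r))=False X(s)=False s=False X(r)=True r=True
s_2={q,r}: (X(s) & X(r))=False X(s)=True s=False X(r)=False r=True
s_3={p,s}: (X(s) & X(r))=True X(s)=True s=True X(r)=True r=False
s_4={p,r,s}: (X(s) & X(r))=False X(s)=False s=True X(r)=False r=True
F((X(s) & X(r))) holds; first witness at position 3.

Answer: 3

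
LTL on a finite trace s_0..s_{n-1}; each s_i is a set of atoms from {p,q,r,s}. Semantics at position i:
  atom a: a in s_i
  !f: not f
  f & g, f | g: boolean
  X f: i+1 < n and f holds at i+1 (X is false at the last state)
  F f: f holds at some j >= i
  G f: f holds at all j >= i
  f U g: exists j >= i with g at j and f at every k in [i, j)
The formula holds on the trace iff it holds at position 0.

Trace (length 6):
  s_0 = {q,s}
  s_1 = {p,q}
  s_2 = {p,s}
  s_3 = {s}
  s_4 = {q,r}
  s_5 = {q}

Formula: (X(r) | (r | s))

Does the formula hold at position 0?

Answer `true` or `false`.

Answer: true

Derivation:
s_0={q,s}: (X(r) | (r | s))=True X(r)=False r=False (r | s)=True s=True
s_1={p,q}: (X(r) | (r | s))=False X(r)=False r=False (r | s)=False s=False
s_2={p,s}: (X(r) | (r | s))=True X(r)=False r=False (r | s)=True s=True
s_3={s}: (X(r) | (r | s))=True X(r)=True r=False (r | s)=True s=True
s_4={q,r}: (X(r) | (r | s))=True X(r)=False r=True (r | s)=True s=False
s_5={q}: (X(r) | (r | s))=False X(r)=False r=False (r | s)=False s=False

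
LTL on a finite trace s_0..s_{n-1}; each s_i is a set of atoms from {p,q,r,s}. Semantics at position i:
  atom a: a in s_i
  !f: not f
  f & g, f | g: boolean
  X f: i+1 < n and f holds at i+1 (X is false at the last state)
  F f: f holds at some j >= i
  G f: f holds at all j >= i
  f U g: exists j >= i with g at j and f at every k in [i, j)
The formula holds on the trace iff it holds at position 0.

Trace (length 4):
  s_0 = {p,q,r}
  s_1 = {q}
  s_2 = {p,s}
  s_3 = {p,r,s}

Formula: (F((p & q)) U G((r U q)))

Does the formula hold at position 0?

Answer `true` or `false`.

Answer: false

Derivation:
s_0={p,q,r}: (F((p & q)) U G((r U q)))=False F((p & q))=True (p & q)=True p=True q=True G((r U q))=False (r U q)=True r=True
s_1={q}: (F((p & q)) U G((r U q)))=False F((p & q))=False (p & q)=False p=False q=True G((r U q))=False (r U q)=True r=False
s_2={p,s}: (F((p & q)) U G((r U q)))=False F((p & q))=False (p & q)=False p=True q=False G((r U q))=False (r U q)=False r=False
s_3={p,r,s}: (F((p & q)) U G((r U q)))=False F((p & q))=False (p & q)=False p=True q=False G((r U q))=False (r U q)=False r=True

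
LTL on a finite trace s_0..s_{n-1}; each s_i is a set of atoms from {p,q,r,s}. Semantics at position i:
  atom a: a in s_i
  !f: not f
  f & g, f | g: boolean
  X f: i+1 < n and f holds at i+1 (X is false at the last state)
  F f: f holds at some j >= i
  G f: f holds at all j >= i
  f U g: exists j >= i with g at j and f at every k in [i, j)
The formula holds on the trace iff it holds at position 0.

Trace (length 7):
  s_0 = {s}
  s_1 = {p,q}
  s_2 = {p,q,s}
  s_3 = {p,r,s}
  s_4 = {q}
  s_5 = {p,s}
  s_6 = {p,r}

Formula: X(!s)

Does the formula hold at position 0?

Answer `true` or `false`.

s_0={s}: X(!s)=True !s=False s=True
s_1={p,q}: X(!s)=False !s=True s=False
s_2={p,q,s}: X(!s)=False !s=False s=True
s_3={p,r,s}: X(!s)=True !s=False s=True
s_4={q}: X(!s)=False !s=True s=False
s_5={p,s}: X(!s)=True !s=False s=True
s_6={p,r}: X(!s)=False !s=True s=False

Answer: true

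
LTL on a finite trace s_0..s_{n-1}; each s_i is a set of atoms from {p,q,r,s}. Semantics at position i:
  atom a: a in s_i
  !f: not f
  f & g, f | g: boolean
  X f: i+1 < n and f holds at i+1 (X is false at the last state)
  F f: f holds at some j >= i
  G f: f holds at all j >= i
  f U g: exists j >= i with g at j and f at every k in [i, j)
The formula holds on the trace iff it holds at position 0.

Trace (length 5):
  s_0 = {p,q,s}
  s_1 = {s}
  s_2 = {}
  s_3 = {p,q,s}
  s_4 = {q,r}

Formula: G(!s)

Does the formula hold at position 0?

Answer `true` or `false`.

Answer: false

Derivation:
s_0={p,q,s}: G(!s)=False !s=False s=True
s_1={s}: G(!s)=False !s=False s=True
s_2={}: G(!s)=False !s=True s=False
s_3={p,q,s}: G(!s)=False !s=False s=True
s_4={q,r}: G(!s)=True !s=True s=False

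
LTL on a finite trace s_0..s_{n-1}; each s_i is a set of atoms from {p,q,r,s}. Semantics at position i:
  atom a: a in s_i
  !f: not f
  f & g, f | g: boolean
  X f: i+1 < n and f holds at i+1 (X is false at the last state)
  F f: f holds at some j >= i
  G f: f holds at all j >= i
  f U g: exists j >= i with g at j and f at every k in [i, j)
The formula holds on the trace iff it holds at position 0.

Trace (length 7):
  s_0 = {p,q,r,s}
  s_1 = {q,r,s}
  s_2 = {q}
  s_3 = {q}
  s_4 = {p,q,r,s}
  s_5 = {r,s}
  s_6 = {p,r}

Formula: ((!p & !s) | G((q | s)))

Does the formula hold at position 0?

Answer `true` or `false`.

s_0={p,q,r,s}: ((!p & !s) | G((q | s)))=False (!p & !s)=False !p=False p=True !s=False s=True G((q | s))=False (q | s)=True q=True
s_1={q,r,s}: ((!p & !s) | G((q | s)))=False (!p & !s)=False !p=True p=False !s=False s=True G((q | s))=False (q | s)=True q=True
s_2={q}: ((!p & !s) | G((q | s)))=True (!p & !s)=True !p=True p=False !s=True s=False G((q | s))=False (q | s)=True q=True
s_3={q}: ((!p & !s) | G((q | s)))=True (!p & !s)=True !p=True p=False !s=True s=False G((q | s))=False (q | s)=True q=True
s_4={p,q,r,s}: ((!p & !s) | G((q | s)))=False (!p & !s)=False !p=False p=True !s=False s=True G((q | s))=False (q | s)=True q=True
s_5={r,s}: ((!p & !s) | G((q | s)))=False (!p & !s)=False !p=True p=False !s=False s=True G((q | s))=False (q | s)=True q=False
s_6={p,r}: ((!p & !s) | G((q | s)))=False (!p & !s)=False !p=False p=True !s=True s=False G((q | s))=False (q | s)=False q=False

Answer: false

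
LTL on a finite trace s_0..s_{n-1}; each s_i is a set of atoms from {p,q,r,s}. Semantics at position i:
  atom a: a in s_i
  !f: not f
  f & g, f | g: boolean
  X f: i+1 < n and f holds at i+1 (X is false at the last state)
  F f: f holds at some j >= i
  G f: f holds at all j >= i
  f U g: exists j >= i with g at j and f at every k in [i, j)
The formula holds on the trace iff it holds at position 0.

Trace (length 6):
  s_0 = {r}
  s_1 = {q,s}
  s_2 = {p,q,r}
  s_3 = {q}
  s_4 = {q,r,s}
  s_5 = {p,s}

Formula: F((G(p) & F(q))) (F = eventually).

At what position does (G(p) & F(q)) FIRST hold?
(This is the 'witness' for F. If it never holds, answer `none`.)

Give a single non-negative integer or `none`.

Answer: none

Derivation:
s_0={r}: (G(p) & F(q))=False G(p)=False p=False F(q)=True q=False
s_1={q,s}: (G(p) & F(q))=False G(p)=False p=False F(q)=True q=True
s_2={p,q,r}: (G(p) & F(q))=False G(p)=False p=True F(q)=True q=True
s_3={q}: (G(p) & F(q))=False G(p)=False p=False F(q)=True q=True
s_4={q,r,s}: (G(p) & F(q))=False G(p)=False p=False F(q)=True q=True
s_5={p,s}: (G(p) & F(q))=False G(p)=True p=True F(q)=False q=False
F((G(p) & F(q))) does not hold (no witness exists).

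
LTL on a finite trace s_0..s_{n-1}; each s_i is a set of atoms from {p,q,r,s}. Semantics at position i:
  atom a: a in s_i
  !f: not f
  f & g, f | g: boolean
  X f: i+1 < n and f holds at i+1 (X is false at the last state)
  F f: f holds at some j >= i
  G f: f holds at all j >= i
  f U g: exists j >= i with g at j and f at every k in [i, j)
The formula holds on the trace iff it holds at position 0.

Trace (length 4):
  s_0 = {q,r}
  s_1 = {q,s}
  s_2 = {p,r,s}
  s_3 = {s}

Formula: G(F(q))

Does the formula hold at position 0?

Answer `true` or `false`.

Answer: false

Derivation:
s_0={q,r}: G(F(q))=False F(q)=True q=True
s_1={q,s}: G(F(q))=False F(q)=True q=True
s_2={p,r,s}: G(F(q))=False F(q)=False q=False
s_3={s}: G(F(q))=False F(q)=False q=False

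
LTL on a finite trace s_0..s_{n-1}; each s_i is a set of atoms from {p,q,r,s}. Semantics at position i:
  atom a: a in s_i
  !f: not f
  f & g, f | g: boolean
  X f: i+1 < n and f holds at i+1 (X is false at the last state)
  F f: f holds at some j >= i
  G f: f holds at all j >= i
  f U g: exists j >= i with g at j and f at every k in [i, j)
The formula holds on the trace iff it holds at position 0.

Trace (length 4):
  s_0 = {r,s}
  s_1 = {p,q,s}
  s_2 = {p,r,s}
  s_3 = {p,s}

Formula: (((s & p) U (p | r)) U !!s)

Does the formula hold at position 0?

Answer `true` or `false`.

Answer: true

Derivation:
s_0={r,s}: (((s & p) U (p | r)) U !!s)=True ((s & p) U (p | r))=True (s & p)=False s=True p=False (p | r)=True r=True !!s=True !s=False
s_1={p,q,s}: (((s & p) U (p | r)) U !!s)=True ((s & p) U (p | r))=True (s & p)=True s=True p=True (p | r)=True r=False !!s=True !s=False
s_2={p,r,s}: (((s & p) U (p | r)) U !!s)=True ((s & p) U (p | r))=True (s & p)=True s=True p=True (p | r)=True r=True !!s=True !s=False
s_3={p,s}: (((s & p) U (p | r)) U !!s)=True ((s & p) U (p | r))=True (s & p)=True s=True p=True (p | r)=True r=False !!s=True !s=False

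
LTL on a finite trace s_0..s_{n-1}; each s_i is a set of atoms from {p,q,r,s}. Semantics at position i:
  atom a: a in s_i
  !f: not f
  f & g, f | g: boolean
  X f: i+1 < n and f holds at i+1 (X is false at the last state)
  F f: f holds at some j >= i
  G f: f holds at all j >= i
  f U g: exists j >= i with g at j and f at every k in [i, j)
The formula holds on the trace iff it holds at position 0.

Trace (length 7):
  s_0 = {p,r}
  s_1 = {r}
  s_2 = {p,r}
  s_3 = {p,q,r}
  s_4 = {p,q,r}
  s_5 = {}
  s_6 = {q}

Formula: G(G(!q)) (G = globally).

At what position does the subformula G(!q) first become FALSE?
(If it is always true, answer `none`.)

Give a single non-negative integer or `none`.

s_0={p,r}: G(!q)=False !q=True q=False
s_1={r}: G(!q)=False !q=True q=False
s_2={p,r}: G(!q)=False !q=True q=False
s_3={p,q,r}: G(!q)=False !q=False q=True
s_4={p,q,r}: G(!q)=False !q=False q=True
s_5={}: G(!q)=False !q=True q=False
s_6={q}: G(!q)=False !q=False q=True
G(G(!q)) holds globally = False
First violation at position 0.

Answer: 0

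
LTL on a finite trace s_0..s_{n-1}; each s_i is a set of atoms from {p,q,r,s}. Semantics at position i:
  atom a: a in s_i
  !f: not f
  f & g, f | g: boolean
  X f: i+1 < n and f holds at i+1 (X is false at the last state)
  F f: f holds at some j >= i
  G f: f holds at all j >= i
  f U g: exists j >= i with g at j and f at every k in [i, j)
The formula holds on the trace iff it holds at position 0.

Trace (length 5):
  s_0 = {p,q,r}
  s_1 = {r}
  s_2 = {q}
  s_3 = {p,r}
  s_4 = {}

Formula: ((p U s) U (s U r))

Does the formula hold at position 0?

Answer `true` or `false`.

Answer: true

Derivation:
s_0={p,q,r}: ((p U s) U (s U r))=True (p U s)=False p=True s=False (s U r)=True r=True
s_1={r}: ((p U s) U (s U r))=True (p U s)=False p=False s=False (s U r)=True r=True
s_2={q}: ((p U s) U (s U r))=False (p U s)=False p=False s=False (s U r)=False r=False
s_3={p,r}: ((p U s) U (s U r))=True (p U s)=False p=True s=False (s U r)=True r=True
s_4={}: ((p U s) U (s U r))=False (p U s)=False p=False s=False (s U r)=False r=False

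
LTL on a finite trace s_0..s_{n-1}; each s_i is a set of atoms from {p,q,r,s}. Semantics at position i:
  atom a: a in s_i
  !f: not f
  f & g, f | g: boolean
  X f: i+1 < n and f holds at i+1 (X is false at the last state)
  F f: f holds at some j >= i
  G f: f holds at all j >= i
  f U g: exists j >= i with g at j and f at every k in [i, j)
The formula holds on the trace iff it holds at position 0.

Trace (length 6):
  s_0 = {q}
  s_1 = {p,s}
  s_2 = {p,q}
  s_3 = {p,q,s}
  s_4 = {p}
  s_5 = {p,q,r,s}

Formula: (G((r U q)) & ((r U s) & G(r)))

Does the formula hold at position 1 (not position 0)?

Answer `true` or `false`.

Answer: false

Derivation:
s_0={q}: (G((r U q)) & ((r U s) & G(r)))=False G((r U q))=False (r U q)=True r=False q=True ((r U s) & G(r))=False (r U s)=False s=False G(r)=False
s_1={p,s}: (G((r U q)) & ((r U s) & G(r)))=False G((r U q))=False (r U q)=False r=False q=False ((r U s) & G(r))=False (r U s)=True s=True G(r)=False
s_2={p,q}: (G((r U q)) & ((r U s) & G(r)))=False G((r U q))=False (r U q)=True r=False q=True ((r U s) & G(r))=False (r U s)=False s=False G(r)=False
s_3={p,q,s}: (G((r U q)) & ((r U s) & G(r)))=False G((r U q))=False (r U q)=True r=False q=True ((r U s) & G(r))=False (r U s)=True s=True G(r)=False
s_4={p}: (G((r U q)) & ((r U s) & G(r)))=False G((r U q))=False (r U q)=False r=False q=False ((r U s) & G(r))=False (r U s)=False s=False G(r)=False
s_5={p,q,r,s}: (G((r U q)) & ((r U s) & G(r)))=True G((r U q))=True (r U q)=True r=True q=True ((r U s) & G(r))=True (r U s)=True s=True G(r)=True
Evaluating at position 1: result = False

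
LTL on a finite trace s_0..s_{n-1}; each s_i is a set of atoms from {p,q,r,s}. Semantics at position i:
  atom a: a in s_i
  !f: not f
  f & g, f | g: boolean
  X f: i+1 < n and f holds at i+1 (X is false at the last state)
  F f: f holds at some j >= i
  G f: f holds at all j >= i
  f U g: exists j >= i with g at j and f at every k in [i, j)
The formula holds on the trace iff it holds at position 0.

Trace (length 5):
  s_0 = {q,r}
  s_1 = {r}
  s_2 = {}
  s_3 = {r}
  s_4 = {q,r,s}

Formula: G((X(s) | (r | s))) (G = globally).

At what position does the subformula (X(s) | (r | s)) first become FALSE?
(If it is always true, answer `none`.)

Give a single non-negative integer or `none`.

Answer: 2

Derivation:
s_0={q,r}: (X(s) | (r | s))=True X(s)=False s=False (r | s)=True r=True
s_1={r}: (X(s) | (r | s))=True X(s)=False s=False (r | s)=True r=True
s_2={}: (X(s) | (r | s))=False X(s)=False s=False (r | s)=False r=False
s_3={r}: (X(s) | (r | s))=True X(s)=True s=False (r | s)=True r=True
s_4={q,r,s}: (X(s) | (r | s))=True X(s)=False s=True (r | s)=True r=True
G((X(s) | (r | s))) holds globally = False
First violation at position 2.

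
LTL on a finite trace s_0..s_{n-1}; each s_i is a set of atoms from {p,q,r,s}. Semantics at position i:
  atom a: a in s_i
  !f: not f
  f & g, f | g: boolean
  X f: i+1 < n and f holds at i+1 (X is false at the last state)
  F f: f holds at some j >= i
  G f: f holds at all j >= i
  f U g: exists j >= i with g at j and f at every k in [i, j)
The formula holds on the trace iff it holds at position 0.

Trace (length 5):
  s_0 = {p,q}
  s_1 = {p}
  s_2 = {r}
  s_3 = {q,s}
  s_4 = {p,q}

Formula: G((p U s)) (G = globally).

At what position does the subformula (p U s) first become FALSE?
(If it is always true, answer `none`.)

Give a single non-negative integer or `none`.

s_0={p,q}: (p U s)=False p=True s=False
s_1={p}: (p U s)=False p=True s=False
s_2={r}: (p U s)=False p=False s=False
s_3={q,s}: (p U s)=True p=False s=True
s_4={p,q}: (p U s)=False p=True s=False
G((p U s)) holds globally = False
First violation at position 0.

Answer: 0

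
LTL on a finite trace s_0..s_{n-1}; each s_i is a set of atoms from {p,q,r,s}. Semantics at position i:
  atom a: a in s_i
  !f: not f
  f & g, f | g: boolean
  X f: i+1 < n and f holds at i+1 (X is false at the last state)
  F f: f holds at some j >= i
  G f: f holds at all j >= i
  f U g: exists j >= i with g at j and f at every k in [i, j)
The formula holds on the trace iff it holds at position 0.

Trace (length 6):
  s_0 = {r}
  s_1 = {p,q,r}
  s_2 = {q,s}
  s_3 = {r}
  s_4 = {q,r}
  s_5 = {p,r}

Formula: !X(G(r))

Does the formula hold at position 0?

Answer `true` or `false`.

s_0={r}: !X(G(r))=True X(G(r))=False G(r)=False r=True
s_1={p,q,r}: !X(G(r))=True X(G(r))=False G(r)=False r=True
s_2={q,s}: !X(G(r))=False X(G(r))=True G(r)=False r=False
s_3={r}: !X(G(r))=False X(G(r))=True G(r)=True r=True
s_4={q,r}: !X(G(r))=False X(G(r))=True G(r)=True r=True
s_5={p,r}: !X(G(r))=True X(G(r))=False G(r)=True r=True

Answer: true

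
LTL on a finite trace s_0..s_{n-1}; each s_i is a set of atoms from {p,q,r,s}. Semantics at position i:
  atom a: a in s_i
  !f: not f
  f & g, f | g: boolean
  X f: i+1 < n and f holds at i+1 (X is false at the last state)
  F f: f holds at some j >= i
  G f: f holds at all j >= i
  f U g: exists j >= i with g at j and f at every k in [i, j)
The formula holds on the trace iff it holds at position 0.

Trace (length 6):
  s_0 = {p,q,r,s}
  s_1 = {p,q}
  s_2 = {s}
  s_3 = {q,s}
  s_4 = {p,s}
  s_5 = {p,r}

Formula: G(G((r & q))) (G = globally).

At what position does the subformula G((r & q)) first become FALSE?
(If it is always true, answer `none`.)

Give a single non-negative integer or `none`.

s_0={p,q,r,s}: G((r & q))=False (r & q)=True r=True q=True
s_1={p,q}: G((r & q))=False (r & q)=False r=False q=True
s_2={s}: G((r & q))=False (r & q)=False r=False q=False
s_3={q,s}: G((r & q))=False (r & q)=False r=False q=True
s_4={p,s}: G((r & q))=False (r & q)=False r=False q=False
s_5={p,r}: G((r & q))=False (r & q)=False r=True q=False
G(G((r & q))) holds globally = False
First violation at position 0.

Answer: 0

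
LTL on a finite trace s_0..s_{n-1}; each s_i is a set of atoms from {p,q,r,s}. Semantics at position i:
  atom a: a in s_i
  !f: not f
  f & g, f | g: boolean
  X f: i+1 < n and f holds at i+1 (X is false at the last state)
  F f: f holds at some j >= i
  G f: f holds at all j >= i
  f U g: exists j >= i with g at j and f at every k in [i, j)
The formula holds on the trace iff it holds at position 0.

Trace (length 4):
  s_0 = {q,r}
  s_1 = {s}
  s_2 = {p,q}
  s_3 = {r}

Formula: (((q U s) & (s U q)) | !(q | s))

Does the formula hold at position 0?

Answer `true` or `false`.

s_0={q,r}: (((q U s) & (s U q)) | !(q | s))=True ((q U s) & (s U q))=True (q U s)=True q=True s=False (s U q)=True !(q | s)=False (q | s)=True
s_1={s}: (((q U s) & (s U q)) | !(q | s))=True ((q U s) & (s U q))=True (q U s)=True q=False s=True (s U q)=True !(q | s)=False (q | s)=True
s_2={p,q}: (((q U s) & (s U q)) | !(q | s))=False ((q U s) & (s U q))=False (q U s)=False q=True s=False (s U q)=True !(q | s)=False (q | s)=True
s_3={r}: (((q U s) & (s U q)) | !(q | s))=True ((q U s) & (s U q))=False (q U s)=False q=False s=False (s U q)=False !(q | s)=True (q | s)=False

Answer: true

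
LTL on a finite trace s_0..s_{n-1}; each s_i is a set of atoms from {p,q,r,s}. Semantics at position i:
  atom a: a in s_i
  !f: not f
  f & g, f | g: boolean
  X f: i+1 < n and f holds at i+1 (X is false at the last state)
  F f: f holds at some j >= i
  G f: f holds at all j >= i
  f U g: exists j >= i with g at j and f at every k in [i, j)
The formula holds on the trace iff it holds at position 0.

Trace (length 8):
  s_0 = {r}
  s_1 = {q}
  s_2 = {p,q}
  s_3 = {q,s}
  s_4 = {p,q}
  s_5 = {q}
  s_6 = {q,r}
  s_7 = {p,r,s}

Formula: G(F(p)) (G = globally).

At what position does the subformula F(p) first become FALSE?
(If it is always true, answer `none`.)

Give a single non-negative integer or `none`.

s_0={r}: F(p)=True p=False
s_1={q}: F(p)=True p=False
s_2={p,q}: F(p)=True p=True
s_3={q,s}: F(p)=True p=False
s_4={p,q}: F(p)=True p=True
s_5={q}: F(p)=True p=False
s_6={q,r}: F(p)=True p=False
s_7={p,r,s}: F(p)=True p=True
G(F(p)) holds globally = True
No violation — formula holds at every position.

Answer: none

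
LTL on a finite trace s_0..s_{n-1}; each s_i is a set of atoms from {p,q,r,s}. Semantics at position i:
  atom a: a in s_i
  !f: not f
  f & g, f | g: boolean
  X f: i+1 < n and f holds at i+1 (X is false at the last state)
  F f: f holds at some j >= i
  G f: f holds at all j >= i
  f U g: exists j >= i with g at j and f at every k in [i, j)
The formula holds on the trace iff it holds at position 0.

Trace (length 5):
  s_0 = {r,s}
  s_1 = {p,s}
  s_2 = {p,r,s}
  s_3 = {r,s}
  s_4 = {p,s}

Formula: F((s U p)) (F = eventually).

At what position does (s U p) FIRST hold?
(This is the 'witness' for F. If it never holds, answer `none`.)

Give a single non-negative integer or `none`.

Answer: 0

Derivation:
s_0={r,s}: (s U p)=True s=True p=False
s_1={p,s}: (s U p)=True s=True p=True
s_2={p,r,s}: (s U p)=True s=True p=True
s_3={r,s}: (s U p)=True s=True p=False
s_4={p,s}: (s U p)=True s=True p=True
F((s U p)) holds; first witness at position 0.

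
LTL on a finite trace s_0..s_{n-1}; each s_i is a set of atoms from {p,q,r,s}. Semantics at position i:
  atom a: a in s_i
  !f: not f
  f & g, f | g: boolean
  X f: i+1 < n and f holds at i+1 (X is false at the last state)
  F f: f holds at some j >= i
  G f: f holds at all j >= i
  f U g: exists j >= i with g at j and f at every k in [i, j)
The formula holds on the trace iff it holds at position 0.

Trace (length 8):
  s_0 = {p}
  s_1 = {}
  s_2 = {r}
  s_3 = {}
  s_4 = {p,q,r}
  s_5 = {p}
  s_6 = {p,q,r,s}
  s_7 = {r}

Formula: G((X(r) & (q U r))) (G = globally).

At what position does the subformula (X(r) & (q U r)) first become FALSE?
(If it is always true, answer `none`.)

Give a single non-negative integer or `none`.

Answer: 0

Derivation:
s_0={p}: (X(r) & (q U r))=False X(r)=False r=False (q U r)=False q=False
s_1={}: (X(r) & (q U r))=False X(r)=True r=False (q U r)=False q=False
s_2={r}: (X(r) & (q U r))=False X(r)=False r=True (q U r)=True q=False
s_3={}: (X(r) & (q U r))=False X(r)=True r=False (q U r)=False q=False
s_4={p,q,r}: (X(r) & (q U r))=False X(r)=False r=True (q U r)=True q=True
s_5={p}: (X(r) & (q U r))=False X(r)=True r=False (q U r)=False q=False
s_6={p,q,r,s}: (X(r) & (q U r))=True X(r)=True r=True (q U r)=True q=True
s_7={r}: (X(r) & (q U r))=False X(r)=False r=True (q U r)=True q=False
G((X(r) & (q U r))) holds globally = False
First violation at position 0.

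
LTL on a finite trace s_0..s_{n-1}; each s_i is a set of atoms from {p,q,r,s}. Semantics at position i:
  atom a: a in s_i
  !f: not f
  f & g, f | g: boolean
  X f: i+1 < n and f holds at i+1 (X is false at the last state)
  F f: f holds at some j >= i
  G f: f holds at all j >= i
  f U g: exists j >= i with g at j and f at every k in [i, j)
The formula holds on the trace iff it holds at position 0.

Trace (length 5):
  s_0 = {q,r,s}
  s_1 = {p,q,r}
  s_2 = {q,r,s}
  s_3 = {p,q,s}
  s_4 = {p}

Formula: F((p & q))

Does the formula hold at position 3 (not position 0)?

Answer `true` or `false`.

Answer: true

Derivation:
s_0={q,r,s}: F((p & q))=True (p & q)=False p=False q=True
s_1={p,q,r}: F((p & q))=True (p & q)=True p=True q=True
s_2={q,r,s}: F((p & q))=True (p & q)=False p=False q=True
s_3={p,q,s}: F((p & q))=True (p & q)=True p=True q=True
s_4={p}: F((p & q))=False (p & q)=False p=True q=False
Evaluating at position 3: result = True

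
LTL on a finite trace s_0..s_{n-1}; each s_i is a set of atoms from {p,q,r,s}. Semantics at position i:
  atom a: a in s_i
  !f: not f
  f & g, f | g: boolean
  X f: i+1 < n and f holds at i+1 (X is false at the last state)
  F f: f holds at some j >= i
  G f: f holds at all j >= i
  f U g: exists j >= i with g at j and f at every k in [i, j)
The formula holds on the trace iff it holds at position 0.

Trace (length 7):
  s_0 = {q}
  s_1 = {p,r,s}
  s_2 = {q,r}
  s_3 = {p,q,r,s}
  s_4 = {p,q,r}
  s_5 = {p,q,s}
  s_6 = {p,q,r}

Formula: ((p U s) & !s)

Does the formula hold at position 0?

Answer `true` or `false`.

Answer: false

Derivation:
s_0={q}: ((p U s) & !s)=False (p U s)=False p=False s=False !s=True
s_1={p,r,s}: ((p U s) & !s)=False (p U s)=True p=True s=True !s=False
s_2={q,r}: ((p U s) & !s)=False (p U s)=False p=False s=False !s=True
s_3={p,q,r,s}: ((p U s) & !s)=False (p U s)=True p=True s=True !s=False
s_4={p,q,r}: ((p U s) & !s)=True (p U s)=True p=True s=False !s=True
s_5={p,q,s}: ((p U s) & !s)=False (p U s)=True p=True s=True !s=False
s_6={p,q,r}: ((p U s) & !s)=False (p U s)=False p=True s=False !s=True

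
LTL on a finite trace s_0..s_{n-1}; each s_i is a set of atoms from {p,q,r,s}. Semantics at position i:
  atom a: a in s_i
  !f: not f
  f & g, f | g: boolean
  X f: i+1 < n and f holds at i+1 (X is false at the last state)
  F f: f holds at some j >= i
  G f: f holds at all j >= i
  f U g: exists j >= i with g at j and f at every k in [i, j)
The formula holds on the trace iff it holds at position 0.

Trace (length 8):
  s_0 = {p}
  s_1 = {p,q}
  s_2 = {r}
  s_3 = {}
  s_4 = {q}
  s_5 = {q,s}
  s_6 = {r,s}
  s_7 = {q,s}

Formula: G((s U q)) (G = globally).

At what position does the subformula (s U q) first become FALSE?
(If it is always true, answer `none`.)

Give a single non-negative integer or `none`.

Answer: 0

Derivation:
s_0={p}: (s U q)=False s=False q=False
s_1={p,q}: (s U q)=True s=False q=True
s_2={r}: (s U q)=False s=False q=False
s_3={}: (s U q)=False s=False q=False
s_4={q}: (s U q)=True s=False q=True
s_5={q,s}: (s U q)=True s=True q=True
s_6={r,s}: (s U q)=True s=True q=False
s_7={q,s}: (s U q)=True s=True q=True
G((s U q)) holds globally = False
First violation at position 0.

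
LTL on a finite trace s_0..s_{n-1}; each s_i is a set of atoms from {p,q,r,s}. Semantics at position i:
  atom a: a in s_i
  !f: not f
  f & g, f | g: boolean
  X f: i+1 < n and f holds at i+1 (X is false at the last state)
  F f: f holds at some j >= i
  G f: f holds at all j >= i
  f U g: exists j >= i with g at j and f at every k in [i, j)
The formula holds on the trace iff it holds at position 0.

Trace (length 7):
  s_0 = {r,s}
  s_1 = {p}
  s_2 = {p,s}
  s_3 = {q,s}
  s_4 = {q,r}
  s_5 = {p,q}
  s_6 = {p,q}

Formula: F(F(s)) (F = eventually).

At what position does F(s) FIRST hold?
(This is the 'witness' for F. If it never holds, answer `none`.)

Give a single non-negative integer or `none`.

Answer: 0

Derivation:
s_0={r,s}: F(s)=True s=True
s_1={p}: F(s)=True s=False
s_2={p,s}: F(s)=True s=True
s_3={q,s}: F(s)=True s=True
s_4={q,r}: F(s)=False s=False
s_5={p,q}: F(s)=False s=False
s_6={p,q}: F(s)=False s=False
F(F(s)) holds; first witness at position 0.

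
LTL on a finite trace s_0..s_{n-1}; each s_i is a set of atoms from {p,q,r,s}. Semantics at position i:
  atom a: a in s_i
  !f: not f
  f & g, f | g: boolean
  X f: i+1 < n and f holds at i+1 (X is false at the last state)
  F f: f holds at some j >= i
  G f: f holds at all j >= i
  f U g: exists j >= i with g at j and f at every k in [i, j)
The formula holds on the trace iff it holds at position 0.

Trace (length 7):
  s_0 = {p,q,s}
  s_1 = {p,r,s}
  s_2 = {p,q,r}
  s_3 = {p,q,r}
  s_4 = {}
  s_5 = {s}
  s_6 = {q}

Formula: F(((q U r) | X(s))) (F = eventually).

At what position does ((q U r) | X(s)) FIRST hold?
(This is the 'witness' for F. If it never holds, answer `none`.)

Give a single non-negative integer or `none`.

s_0={p,q,s}: ((q U r) | X(s))=True (q U r)=True q=True r=False X(s)=True s=True
s_1={p,r,s}: ((q U r) | X(s))=True (q U r)=True q=False r=True X(s)=False s=True
s_2={p,q,r}: ((q U r) | X(s))=True (q U r)=True q=True r=True X(s)=False s=False
s_3={p,q,r}: ((q U r) | X(s))=True (q U r)=True q=True r=True X(s)=False s=False
s_4={}: ((q U r) | X(s))=True (q U r)=False q=False r=False X(s)=True s=False
s_5={s}: ((q U r) | X(s))=False (q U r)=False q=False r=False X(s)=False s=True
s_6={q}: ((q U r) | X(s))=False (q U r)=False q=True r=False X(s)=False s=False
F(((q U r) | X(s))) holds; first witness at position 0.

Answer: 0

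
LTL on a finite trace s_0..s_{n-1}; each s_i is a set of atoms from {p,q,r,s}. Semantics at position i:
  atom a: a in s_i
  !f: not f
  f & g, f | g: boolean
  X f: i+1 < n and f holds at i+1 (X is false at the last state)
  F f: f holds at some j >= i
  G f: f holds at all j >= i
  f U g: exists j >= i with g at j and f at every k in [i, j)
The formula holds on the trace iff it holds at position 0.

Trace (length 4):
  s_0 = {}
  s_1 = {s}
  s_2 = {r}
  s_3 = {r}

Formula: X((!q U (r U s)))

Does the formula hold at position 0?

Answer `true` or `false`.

s_0={}: X((!q U (r U s)))=True (!q U (r U s))=True !q=True q=False (r U s)=False r=False s=False
s_1={s}: X((!q U (r U s)))=False (!q U (r U s))=True !q=True q=False (r U s)=True r=False s=True
s_2={r}: X((!q U (r U s)))=False (!q U (r U s))=False !q=True q=False (r U s)=False r=True s=False
s_3={r}: X((!q U (r U s)))=False (!q U (r U s))=False !q=True q=False (r U s)=False r=True s=False

Answer: true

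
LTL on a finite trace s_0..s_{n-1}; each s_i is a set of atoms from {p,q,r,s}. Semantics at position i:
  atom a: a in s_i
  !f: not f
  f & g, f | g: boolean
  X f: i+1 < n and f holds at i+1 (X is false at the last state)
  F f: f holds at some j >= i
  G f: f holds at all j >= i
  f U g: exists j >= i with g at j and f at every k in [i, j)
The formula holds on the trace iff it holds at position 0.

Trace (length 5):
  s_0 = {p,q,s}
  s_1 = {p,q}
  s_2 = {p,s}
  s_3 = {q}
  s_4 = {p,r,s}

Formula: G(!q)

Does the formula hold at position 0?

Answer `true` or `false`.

s_0={p,q,s}: G(!q)=False !q=False q=True
s_1={p,q}: G(!q)=False !q=False q=True
s_2={p,s}: G(!q)=False !q=True q=False
s_3={q}: G(!q)=False !q=False q=True
s_4={p,r,s}: G(!q)=True !q=True q=False

Answer: false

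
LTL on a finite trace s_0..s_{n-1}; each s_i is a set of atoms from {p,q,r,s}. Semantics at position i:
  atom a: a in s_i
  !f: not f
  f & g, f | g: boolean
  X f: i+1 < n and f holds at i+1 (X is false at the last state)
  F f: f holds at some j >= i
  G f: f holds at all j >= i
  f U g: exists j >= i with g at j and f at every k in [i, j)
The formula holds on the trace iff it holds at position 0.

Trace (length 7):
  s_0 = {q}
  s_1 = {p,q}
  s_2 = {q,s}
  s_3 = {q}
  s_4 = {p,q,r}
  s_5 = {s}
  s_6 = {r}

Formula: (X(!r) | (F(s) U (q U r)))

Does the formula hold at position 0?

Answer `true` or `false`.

Answer: true

Derivation:
s_0={q}: (X(!r) | (F(s) U (q U r)))=True X(!r)=True !r=True r=False (F(s) U (q U r))=True F(s)=True s=False (q U r)=True q=True
s_1={p,q}: (X(!r) | (F(s) U (q U r)))=True X(!r)=True !r=True r=False (F(s) U (q U r))=True F(s)=True s=False (q U r)=True q=True
s_2={q,s}: (X(!r) | (F(s) U (q U r)))=True X(!r)=True !r=True r=False (F(s) U (q U r))=True F(s)=True s=True (q U r)=True q=True
s_3={q}: (X(!r) | (F(s) U (q U r)))=True X(!r)=False !r=True r=False (F(s) U (q U r))=True F(s)=True s=False (q U r)=True q=True
s_4={p,q,r}: (X(!r) | (F(s) U (q U r)))=True X(!r)=True !r=False r=True (F(s) U (q U r))=True F(s)=True s=False (q U r)=True q=True
s_5={s}: (X(!r) | (F(s) U (q U r)))=True X(!r)=False !r=True r=False (F(s) U (q U r))=True F(s)=True s=True (q U r)=False q=False
s_6={r}: (X(!r) | (F(s) U (q U r)))=True X(!r)=False !r=False r=True (F(s) U (q U r))=True F(s)=False s=False (q U r)=True q=False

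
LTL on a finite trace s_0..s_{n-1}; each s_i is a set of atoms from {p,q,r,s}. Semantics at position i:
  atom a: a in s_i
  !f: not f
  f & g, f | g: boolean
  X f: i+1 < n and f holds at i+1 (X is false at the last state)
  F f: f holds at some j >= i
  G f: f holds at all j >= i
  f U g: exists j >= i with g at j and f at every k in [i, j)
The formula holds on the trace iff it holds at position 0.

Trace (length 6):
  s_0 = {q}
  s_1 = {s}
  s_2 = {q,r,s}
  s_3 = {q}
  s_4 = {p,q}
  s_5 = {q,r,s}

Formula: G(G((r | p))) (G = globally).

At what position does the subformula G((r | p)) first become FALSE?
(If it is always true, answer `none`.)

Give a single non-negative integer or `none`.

Answer: 0

Derivation:
s_0={q}: G((r | p))=False (r | p)=False r=False p=False
s_1={s}: G((r | p))=False (r | p)=False r=False p=False
s_2={q,r,s}: G((r | p))=False (r | p)=True r=True p=False
s_3={q}: G((r | p))=False (r | p)=False r=False p=False
s_4={p,q}: G((r | p))=True (r | p)=True r=False p=True
s_5={q,r,s}: G((r | p))=True (r | p)=True r=True p=False
G(G((r | p))) holds globally = False
First violation at position 0.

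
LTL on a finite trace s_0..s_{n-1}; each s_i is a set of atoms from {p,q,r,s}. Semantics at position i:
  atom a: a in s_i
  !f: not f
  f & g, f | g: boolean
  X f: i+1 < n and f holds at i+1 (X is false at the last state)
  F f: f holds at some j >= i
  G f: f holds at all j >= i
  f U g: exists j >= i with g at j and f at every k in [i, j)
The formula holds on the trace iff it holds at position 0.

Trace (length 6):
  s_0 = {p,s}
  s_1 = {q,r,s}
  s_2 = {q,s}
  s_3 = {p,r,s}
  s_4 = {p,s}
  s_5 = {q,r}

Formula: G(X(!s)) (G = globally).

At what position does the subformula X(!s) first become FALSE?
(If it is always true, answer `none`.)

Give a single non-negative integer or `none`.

s_0={p,s}: X(!s)=False !s=False s=True
s_1={q,r,s}: X(!s)=False !s=False s=True
s_2={q,s}: X(!s)=False !s=False s=True
s_3={p,r,s}: X(!s)=False !s=False s=True
s_4={p,s}: X(!s)=True !s=False s=True
s_5={q,r}: X(!s)=False !s=True s=False
G(X(!s)) holds globally = False
First violation at position 0.

Answer: 0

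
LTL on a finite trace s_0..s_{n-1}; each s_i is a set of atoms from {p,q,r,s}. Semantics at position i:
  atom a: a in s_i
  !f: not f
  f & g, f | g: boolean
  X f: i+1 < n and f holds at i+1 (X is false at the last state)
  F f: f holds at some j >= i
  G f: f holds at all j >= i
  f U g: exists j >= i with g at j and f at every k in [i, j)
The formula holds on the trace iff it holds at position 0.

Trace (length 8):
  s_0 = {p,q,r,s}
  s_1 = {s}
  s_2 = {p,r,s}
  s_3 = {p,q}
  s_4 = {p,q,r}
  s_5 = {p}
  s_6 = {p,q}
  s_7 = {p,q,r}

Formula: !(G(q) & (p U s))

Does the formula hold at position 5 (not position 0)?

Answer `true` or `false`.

Answer: true

Derivation:
s_0={p,q,r,s}: !(G(q) & (p U s))=True (G(q) & (p U s))=False G(q)=False q=True (p U s)=True p=True s=True
s_1={s}: !(G(q) & (p U s))=True (G(q) & (p U s))=False G(q)=False q=False (p U s)=True p=False s=True
s_2={p,r,s}: !(G(q) & (p U s))=True (G(q) & (p U s))=False G(q)=False q=False (p U s)=True p=True s=True
s_3={p,q}: !(G(q) & (p U s))=True (G(q) & (p U s))=False G(q)=False q=True (p U s)=False p=True s=False
s_4={p,q,r}: !(G(q) & (p U s))=True (G(q) & (p U s))=False G(q)=False q=True (p U s)=False p=True s=False
s_5={p}: !(G(q) & (p U s))=True (G(q) & (p U s))=False G(q)=False q=False (p U s)=False p=True s=False
s_6={p,q}: !(G(q) & (p U s))=True (G(q) & (p U s))=False G(q)=True q=True (p U s)=False p=True s=False
s_7={p,q,r}: !(G(q) & (p U s))=True (G(q) & (p U s))=False G(q)=True q=True (p U s)=False p=True s=False
Evaluating at position 5: result = True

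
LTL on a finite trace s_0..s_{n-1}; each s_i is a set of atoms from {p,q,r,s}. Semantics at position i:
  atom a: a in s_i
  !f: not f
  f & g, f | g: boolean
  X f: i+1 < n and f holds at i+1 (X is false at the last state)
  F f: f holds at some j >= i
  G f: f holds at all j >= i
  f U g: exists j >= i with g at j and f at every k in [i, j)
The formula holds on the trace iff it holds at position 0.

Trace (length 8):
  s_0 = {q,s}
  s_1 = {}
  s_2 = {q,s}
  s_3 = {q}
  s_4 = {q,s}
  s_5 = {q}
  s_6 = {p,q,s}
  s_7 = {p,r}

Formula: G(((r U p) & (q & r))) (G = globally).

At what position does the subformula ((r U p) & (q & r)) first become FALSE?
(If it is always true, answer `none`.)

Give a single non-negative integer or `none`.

s_0={q,s}: ((r U p) & (q & r))=False (r U p)=False r=False p=False (q & r)=False q=True
s_1={}: ((r U p) & (q & r))=False (r U p)=False r=False p=False (q & r)=False q=False
s_2={q,s}: ((r U p) & (q & r))=False (r U p)=False r=False p=False (q & r)=False q=True
s_3={q}: ((r U p) & (q & r))=False (r U p)=False r=False p=False (q & r)=False q=True
s_4={q,s}: ((r U p) & (q & r))=False (r U p)=False r=False p=False (q & r)=False q=True
s_5={q}: ((r U p) & (q & r))=False (r U p)=False r=False p=False (q & r)=False q=True
s_6={p,q,s}: ((r U p) & (q & r))=False (r U p)=True r=False p=True (q & r)=False q=True
s_7={p,r}: ((r U p) & (q & r))=False (r U p)=True r=True p=True (q & r)=False q=False
G(((r U p) & (q & r))) holds globally = False
First violation at position 0.

Answer: 0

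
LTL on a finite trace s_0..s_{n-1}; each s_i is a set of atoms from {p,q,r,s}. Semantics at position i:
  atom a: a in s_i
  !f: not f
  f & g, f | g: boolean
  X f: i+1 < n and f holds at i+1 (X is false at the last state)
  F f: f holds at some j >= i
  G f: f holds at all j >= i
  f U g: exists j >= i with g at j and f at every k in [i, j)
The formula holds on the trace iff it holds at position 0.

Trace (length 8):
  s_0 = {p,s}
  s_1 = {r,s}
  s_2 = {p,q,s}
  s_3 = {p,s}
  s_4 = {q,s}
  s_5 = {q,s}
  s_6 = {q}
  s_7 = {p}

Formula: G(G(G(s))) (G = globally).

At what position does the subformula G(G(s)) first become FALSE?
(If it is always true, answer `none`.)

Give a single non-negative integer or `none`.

Answer: 0

Derivation:
s_0={p,s}: G(G(s))=False G(s)=False s=True
s_1={r,s}: G(G(s))=False G(s)=False s=True
s_2={p,q,s}: G(G(s))=False G(s)=False s=True
s_3={p,s}: G(G(s))=False G(s)=False s=True
s_4={q,s}: G(G(s))=False G(s)=False s=True
s_5={q,s}: G(G(s))=False G(s)=False s=True
s_6={q}: G(G(s))=False G(s)=False s=False
s_7={p}: G(G(s))=False G(s)=False s=False
G(G(G(s))) holds globally = False
First violation at position 0.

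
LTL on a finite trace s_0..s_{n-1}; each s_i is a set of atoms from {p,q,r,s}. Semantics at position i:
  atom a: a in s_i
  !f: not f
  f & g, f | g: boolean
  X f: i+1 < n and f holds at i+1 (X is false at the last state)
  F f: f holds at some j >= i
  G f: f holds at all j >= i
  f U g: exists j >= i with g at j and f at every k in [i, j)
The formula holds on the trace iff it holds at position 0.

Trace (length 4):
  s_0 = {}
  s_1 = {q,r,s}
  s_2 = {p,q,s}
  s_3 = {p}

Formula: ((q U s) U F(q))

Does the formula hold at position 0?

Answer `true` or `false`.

s_0={}: ((q U s) U F(q))=True (q U s)=False q=False s=False F(q)=True
s_1={q,r,s}: ((q U s) U F(q))=True (q U s)=True q=True s=True F(q)=True
s_2={p,q,s}: ((q U s) U F(q))=True (q U s)=True q=True s=True F(q)=True
s_3={p}: ((q U s) U F(q))=False (q U s)=False q=False s=False F(q)=False

Answer: true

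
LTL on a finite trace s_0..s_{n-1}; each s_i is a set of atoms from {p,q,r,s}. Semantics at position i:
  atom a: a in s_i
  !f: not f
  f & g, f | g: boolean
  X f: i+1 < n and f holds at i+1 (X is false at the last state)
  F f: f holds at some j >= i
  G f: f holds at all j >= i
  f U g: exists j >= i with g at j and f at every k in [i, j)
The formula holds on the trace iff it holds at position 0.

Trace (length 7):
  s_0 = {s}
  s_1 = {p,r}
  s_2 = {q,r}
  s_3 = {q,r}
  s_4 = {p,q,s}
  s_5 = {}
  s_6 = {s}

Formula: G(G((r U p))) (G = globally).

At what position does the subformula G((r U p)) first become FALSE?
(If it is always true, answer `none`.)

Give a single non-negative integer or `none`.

s_0={s}: G((r U p))=False (r U p)=False r=False p=False
s_1={p,r}: G((r U p))=False (r U p)=True r=True p=True
s_2={q,r}: G((r U p))=False (r U p)=True r=True p=False
s_3={q,r}: G((r U p))=False (r U p)=True r=True p=False
s_4={p,q,s}: G((r U p))=False (r U p)=True r=False p=True
s_5={}: G((r U p))=False (r U p)=False r=False p=False
s_6={s}: G((r U p))=False (r U p)=False r=False p=False
G(G((r U p))) holds globally = False
First violation at position 0.

Answer: 0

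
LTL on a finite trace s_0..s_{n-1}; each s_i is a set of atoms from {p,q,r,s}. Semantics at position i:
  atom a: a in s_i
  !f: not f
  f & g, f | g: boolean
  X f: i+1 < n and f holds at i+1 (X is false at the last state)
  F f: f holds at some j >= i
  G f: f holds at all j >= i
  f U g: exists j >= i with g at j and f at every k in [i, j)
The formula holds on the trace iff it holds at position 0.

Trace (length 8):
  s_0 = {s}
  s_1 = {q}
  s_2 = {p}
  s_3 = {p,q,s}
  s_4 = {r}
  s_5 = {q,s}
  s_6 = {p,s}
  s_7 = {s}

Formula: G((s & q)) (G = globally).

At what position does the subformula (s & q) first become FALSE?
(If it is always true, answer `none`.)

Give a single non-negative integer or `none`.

Answer: 0

Derivation:
s_0={s}: (s & q)=False s=True q=False
s_1={q}: (s & q)=False s=False q=True
s_2={p}: (s & q)=False s=False q=False
s_3={p,q,s}: (s & q)=True s=True q=True
s_4={r}: (s & q)=False s=False q=False
s_5={q,s}: (s & q)=True s=True q=True
s_6={p,s}: (s & q)=False s=True q=False
s_7={s}: (s & q)=False s=True q=False
G((s & q)) holds globally = False
First violation at position 0.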